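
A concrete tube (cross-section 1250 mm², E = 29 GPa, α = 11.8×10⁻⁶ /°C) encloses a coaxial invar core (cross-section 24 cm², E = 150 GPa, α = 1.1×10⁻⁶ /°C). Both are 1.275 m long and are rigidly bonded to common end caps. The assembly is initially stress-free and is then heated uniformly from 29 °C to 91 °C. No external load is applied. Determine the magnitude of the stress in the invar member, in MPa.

σ ≈ 9.1 MPa (tensile)

The concrete has the larger α, so on heating it would change length more than the invar if both were free. The rigid plates force a common final length, so the concrete is put into compression and the invar into tension, with equal and opposite forces P (no external load).
Equating the net (thermal + elastic) strains gives |α₁ − α₂|·ΔT = P·[1/(A₁E₁) + 1/(A₂E₂)].
|α₁ − α₂|·ΔT = 10.7×10⁻⁶ × 62 = 0.0006634.
1/(A₁E₁) + 1/(A₂E₂) = 1/(1250×29×10³) + 1/(2400×150×10³) = 3.036×10⁻⁸ N⁻¹.
P = 0.0006634 / 3.036×10⁻⁸ = 21850 N = 21.85 kN.
σ_{invar} = P/A₂ = 21850/2400 = 9.103 MPa, tensile.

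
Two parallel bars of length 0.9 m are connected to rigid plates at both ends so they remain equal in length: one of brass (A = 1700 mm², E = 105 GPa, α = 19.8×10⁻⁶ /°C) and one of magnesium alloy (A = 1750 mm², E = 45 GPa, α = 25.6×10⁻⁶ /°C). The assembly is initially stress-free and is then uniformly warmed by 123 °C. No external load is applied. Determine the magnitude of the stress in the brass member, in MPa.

σ ≈ 22.9 MPa (tensile)

Equilibrium of a rigid end plate with no external load gives equal and opposite internal forces ±P in the two members. Since α_{magnesium alloy} > α_{brass}, heating drives the magnesium alloy into compression and the brass into tension.
Equating the net (thermal + elastic) strains gives |α₁ − α₂|·ΔT = P·[1/(A₁E₁) + 1/(A₂E₂)].
|α₁ − α₂|·ΔT = 5.8×10⁻⁶ × 123 = 0.0007134.
1/(A₁E₁) + 1/(A₂E₂) = 1/(1700×105×10³) + 1/(1750×45×10³) = 1.83×10⁻⁸ N⁻¹.
So P = 0.0007134 / 1.83×10⁻⁸ = 38.98 kN.
σ_{brass} = P/A₁ = 38980/1700 = 22.93 MPa, tensile.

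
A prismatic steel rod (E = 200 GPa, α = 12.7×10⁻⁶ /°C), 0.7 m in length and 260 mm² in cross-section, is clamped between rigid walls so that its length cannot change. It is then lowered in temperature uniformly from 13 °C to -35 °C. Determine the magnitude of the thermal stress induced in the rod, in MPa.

σ ≈ 122 MPa (tensile)

Because both ends are immovable the net strain is zero, and the suppressed thermal strain is αΔT = 12.7×10⁻⁶ × 48 = 609.6×10⁻⁶.
σ = EαΔT = 200×10³ × 12.7×10⁻⁶ × 48 = 121.9 MPa (tensile; the rod is trying to contract).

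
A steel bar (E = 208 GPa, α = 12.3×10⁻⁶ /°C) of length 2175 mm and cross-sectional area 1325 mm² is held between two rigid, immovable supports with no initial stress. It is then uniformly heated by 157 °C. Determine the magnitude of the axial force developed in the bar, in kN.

With zero net strain, σ = E·αΔT = 208 GPa × 12.3×10⁻⁶ × 157 = 401.7 MPa.
Axial force P = σA = 401.7 × 1325 = 532200 N = 532.2 kN, compressive.

P ≈ 532 kN (compressive)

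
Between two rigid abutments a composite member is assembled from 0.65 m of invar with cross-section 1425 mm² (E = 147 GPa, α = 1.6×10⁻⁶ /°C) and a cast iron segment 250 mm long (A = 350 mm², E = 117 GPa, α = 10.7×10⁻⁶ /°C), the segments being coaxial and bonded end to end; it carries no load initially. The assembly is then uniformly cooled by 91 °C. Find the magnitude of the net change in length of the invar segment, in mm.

|ΔL| ≈ 0.0193 mm

Free thermal contraction of the whole bar: Σ αᵢΔT Lᵢ = 1.6×10⁻⁶×91×650 + 10.7×10⁻⁶×91×250 = 0.3381 mm.
The walls prevent any net length change, so an axial force P (same in every segment) develops. Compatibility: P · Σ Lᵢ/(AᵢEᵢ) = δ_free.
The series flexibility is Σ Lᵢ/(AᵢEᵢ) = 650/(1425×147×10³) + 250/(350×117×10³) = 9.208×10⁻⁶ mm/N.
So P = 0.3381 / 9.208×10⁻⁶ = 36.71 kN, tensile.
For the invar segment, free thermal change = 1.6×10⁻⁶×91×650 = 0.09464 mm and elastic change from P = 36710×650/(1425×147×10³) = 0.1139 mm; these oppose, so the net change is 0.0193 mm (segment lengthens).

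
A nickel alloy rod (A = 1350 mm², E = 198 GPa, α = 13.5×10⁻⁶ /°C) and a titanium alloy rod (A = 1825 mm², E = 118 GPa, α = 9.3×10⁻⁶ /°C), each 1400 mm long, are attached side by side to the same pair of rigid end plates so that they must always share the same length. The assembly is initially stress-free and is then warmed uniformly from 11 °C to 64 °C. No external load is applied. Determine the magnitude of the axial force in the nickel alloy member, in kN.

P ≈ 26.5 kN (compressive in the nickel alloy)

Both members must finish at the same length. With the larger α, the nickel alloy tends to over-expand; the plates restrain it, putting the nickel alloy in compression and the titanium alloy in tension. With no external load the two internal forces are equal and opposite, magnitude P.
Compatibility of the two members (thermal + elastic change equal): (α₁ − α₂)ΔT = P·[1/(A₁E₁) + 1/(A₂E₂)].
|α₁ − α₂|·ΔT = 4.2×10⁻⁶ × 53 = 0.0002226.
1/(A₁E₁) + 1/(A₂E₂) = 1/(1350×198×10³) + 1/(1825×118×10³) = 8.385×10⁻⁹ N⁻¹.
P = 0.0002226 / 8.385×10⁻⁹ = 26550 N = 26.55 kN.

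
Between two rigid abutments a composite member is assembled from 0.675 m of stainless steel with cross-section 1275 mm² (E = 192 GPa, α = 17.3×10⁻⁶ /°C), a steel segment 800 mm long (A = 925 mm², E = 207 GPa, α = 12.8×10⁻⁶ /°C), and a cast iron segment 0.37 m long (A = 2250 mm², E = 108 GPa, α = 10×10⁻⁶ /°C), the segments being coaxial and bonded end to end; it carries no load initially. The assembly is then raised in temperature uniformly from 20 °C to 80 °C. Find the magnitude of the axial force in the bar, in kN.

Free thermal expansion of the whole bar: Σ αᵢΔT Lᵢ = 17.3×10⁻⁶×60×675 + 12.8×10⁻⁶×60×800 + 10×10⁻⁶×60×370 = 1.537 mm.
Since the ends are fixed, an axial force P builds up, equal in every segment, with P · Σ Lᵢ/(AᵢEᵢ) = δ_free.
The series flexibility is Σ Lᵢ/(AᵢEᵢ) = 675/(1275×192×10³) + 800/(925×207×10³) + 370/(2250×108×10³) = 8.458×10⁻⁶ mm/N.
P = 1.537 / 8.458×10⁻⁶ = 181700 N = 181.7 kN, compressive.

P ≈ 182 kN (compressive)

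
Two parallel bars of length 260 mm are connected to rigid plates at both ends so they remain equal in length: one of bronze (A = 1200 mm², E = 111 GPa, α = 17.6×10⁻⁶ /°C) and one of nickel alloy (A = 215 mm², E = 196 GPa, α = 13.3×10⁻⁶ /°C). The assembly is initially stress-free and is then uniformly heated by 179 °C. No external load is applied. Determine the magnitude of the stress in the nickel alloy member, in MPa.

The bronze has the larger α, so on heating it would change length more than the nickel alloy if both were free. The rigid plates force a common final length, so the bronze is put into compression and the nickel alloy into tension, with equal and opposite forces P (no external load).
Setting the final lengths equal and cancelling L: (α₁ − α₂)ΔT = P/(A₁E₁) + P/(A₂E₂).
|α₁ − α₂|·ΔT = 4.3×10⁻⁶ × 179 = 0.0007697.
1/(A₁E₁) + 1/(A₂E₂) = 1/(1200×111×10³) + 1/(215×196×10³) = 3.124×10⁻⁸ N⁻¹.
P = 0.0007697 / 3.124×10⁻⁸ = 24640 N = 24.64 kN.
σ_{nickel alloy} = P/A₂ = 24640/215 = 114.6 MPa, tensile.

σ ≈ 115 MPa (tensile)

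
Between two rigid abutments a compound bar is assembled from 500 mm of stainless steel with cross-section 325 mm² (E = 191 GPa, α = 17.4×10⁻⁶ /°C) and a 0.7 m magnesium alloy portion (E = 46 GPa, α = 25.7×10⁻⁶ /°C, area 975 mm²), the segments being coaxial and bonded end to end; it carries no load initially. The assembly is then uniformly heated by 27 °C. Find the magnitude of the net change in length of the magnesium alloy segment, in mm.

|ΔL| ≈ 0.0104 mm

Free thermal expansion of the whole bar: Σ αᵢΔT Lᵢ = 17.4×10⁻⁶×27×500 + 25.7×10⁻⁶×27×700 = 0.7206 mm.
Since the ends are fixed, an axial force P builds up, equal in every segment, with P · Σ Lᵢ/(AᵢEᵢ) = δ_free.
Σ Lᵢ/(AᵢEᵢ) = 500/(325×191×10³) + 700/(975×46×10³) = 2.366×10⁻⁵ mm/N.
Hence P = δ_free / Σ(L/AE) = 0.7206/2.366×10⁻⁵ = 30.45 kN (compressive).
For the magnesium alloy segment, free thermal change = 25.7×10⁻⁶×27×700 = 0.4857 mm and elastic change from P = 30450×700/(975×46×10³) = 0.4753 mm; these oppose, so the net change is 0.0104 mm (segment lengthens).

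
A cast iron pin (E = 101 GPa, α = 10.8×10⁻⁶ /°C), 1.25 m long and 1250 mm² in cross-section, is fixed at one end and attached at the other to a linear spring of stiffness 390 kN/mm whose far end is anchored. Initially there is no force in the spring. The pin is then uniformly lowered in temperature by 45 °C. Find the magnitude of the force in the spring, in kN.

If the spring were absent the pin would shorten by αΔT L = 10.8×10⁻⁶ × 45 × 1250 = 0.6075 mm.
Let P be the tensile force in the spring. The pin extends elastically by PL/(AE) and the spring stretches by P/k; together these equal δ_free.
P [ L/(AE) + 1/k ] = δ_free → P [ 1250/(1250×101×10³) + 1/(390×10³) ] = 0.6075.
P = 0.6075 / 1.247×10⁻⁵ = 48740 N.

P ≈ 48.7 kN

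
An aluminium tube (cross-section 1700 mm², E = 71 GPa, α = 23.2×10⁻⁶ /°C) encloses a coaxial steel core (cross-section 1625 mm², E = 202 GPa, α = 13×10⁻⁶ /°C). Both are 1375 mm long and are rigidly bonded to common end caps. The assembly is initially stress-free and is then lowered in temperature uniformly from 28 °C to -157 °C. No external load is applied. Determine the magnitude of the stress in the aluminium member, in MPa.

Equilibrium of a rigid end plate with no external load gives equal and opposite internal forces ±P in the two members. Since α_{aluminium} > α_{steel}, cooling drives the aluminium into tension and the steel into compression.
Setting the final lengths equal and cancelling L: (α₁ − α₂)ΔT = P/(A₁E₁) + P/(A₂E₂).
|α₁ − α₂|·ΔT = 10.2×10⁻⁶ × 185 = 0.001887.
1/(A₁E₁) + 1/(A₂E₂) = 1/(1700×71×10³) + 1/(1625×202×10³) = 1.133×10⁻⁸ N⁻¹.
P = 0.001887 / 1.133×10⁻⁸ = 166500 N = 166.5 kN.
σ_{aluminium} = P/A₁ = 166500/1700 = 97.96 MPa, tensile.

σ ≈ 98 MPa (tensile)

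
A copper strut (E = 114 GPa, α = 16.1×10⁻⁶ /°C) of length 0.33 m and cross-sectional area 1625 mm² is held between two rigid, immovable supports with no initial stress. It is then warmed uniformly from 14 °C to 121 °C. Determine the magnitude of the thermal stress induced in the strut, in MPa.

σ ≈ 196 MPa (compressive)

Because both ends are immovable the net strain is zero, and the suppressed thermal strain is αΔT = 16.1×10⁻⁶ × 107 = 1722.7×10⁻⁶.
The stress required to suppress this strain is σ = Eε = 114×10³ × 1722.7×10⁻⁶ = 196.4 MPa, compressive since the strut is trying to expand.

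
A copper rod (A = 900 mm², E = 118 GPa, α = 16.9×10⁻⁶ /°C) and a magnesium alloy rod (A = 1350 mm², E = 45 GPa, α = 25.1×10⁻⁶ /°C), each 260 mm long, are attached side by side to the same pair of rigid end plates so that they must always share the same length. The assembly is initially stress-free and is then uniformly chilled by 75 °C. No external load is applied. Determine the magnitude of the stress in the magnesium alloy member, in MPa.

σ ≈ 17.6 MPa (tensile)

Equilibrium of a rigid end plate with no external load gives equal and opposite internal forces ±P in the two members. Since α_{magnesium alloy} > α_{copper}, cooling drives the magnesium alloy into tension and the copper into compression.
Equating the net (thermal + elastic) strains gives |α₁ − α₂|·ΔT = P·[1/(A₁E₁) + 1/(A₂E₂)].
|α₁ − α₂|·ΔT = 8.2×10⁻⁶ × 75 = 0.000615.
1/(A₁E₁) + 1/(A₂E₂) = 1/(900×118×10³) + 1/(1350×45×10³) = 2.588×10⁻⁸ N⁻¹.
P = 0.000615 / 2.588×10⁻⁸ = 23770 N = 23.77 kN.
σ_{magnesium alloy} = P/A₂ = 23770/1350 = 17.6 MPa, tensile.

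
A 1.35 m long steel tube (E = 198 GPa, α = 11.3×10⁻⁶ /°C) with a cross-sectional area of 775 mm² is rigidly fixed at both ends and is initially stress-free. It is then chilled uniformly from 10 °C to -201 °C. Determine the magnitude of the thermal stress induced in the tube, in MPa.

The supports are rigid, so the total axial strain is zero. The restrained thermal strain is ε = αΔT = 11.3×10⁻⁶ × 211 = 2384.3×10⁻⁶.
Hence σ = E·αΔT = 198×10³ × 2384.3×10⁻⁶ = 472.1 MPa, tensile.

σ ≈ 472 MPa (tensile)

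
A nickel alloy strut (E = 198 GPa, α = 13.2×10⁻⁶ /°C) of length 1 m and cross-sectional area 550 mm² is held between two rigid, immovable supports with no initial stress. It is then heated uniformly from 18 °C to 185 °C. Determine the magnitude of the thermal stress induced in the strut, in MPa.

σ ≈ 436 MPa (compressive)

Because both ends are immovable the net strain is zero, and the suppressed thermal strain is αΔT = 13.2×10⁻⁶ × 167 = 2204.4×10⁻⁶.
σ = EαΔT = 198×10³ × 13.2×10⁻⁶ × 167 = 436.5 MPa (compressive; the strut is trying to expand).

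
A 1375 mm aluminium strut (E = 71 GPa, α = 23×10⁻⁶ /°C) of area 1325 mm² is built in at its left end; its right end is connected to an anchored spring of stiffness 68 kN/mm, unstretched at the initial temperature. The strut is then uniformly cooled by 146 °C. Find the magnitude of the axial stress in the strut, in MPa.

σ ≈ 119 MPa (tensile)

If the spring were absent the strut would shorten by αΔT L = 23×10⁻⁶ × 146 × 1375 = 4.617 mm.
Let P be the tensile force in the spring. The strut extends elastically by PL/(AE) and the spring stretches by P/k; together these equal δ_free.
P [ L/(AE) + 1/k ] = δ_free → P [ 1375/(1325×71×10³) + 1/(68×10³) ] = 4.617.
P = 4.617 / 2.932×10⁻⁵ = 157500 N.
σ = P/A = 157500/1325 = 118.8 MPa.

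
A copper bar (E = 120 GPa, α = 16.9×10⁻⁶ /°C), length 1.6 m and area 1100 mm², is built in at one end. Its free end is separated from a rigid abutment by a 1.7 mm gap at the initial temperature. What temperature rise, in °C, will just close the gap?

Contact occurs when the free expansion equals the gap: αΔT L = 1.7 mm.
ΔT = 1.7 / (16.9×10⁻⁶ × 1600) = 62.87 °C.

ΔT ≈ 62.9 °C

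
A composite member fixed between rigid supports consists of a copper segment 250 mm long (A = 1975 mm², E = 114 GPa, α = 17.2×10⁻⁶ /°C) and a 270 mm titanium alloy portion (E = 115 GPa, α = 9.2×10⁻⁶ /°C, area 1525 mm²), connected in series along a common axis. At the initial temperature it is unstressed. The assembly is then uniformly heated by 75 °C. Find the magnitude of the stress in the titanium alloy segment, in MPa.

If the supports were absent, the total length change would be Σ αᵢΔT Lᵢ = 17.2×10⁻⁶×75×250 + 9.2×10⁻⁶×75×270 = 0.5088 mm.
The rigid supports impose zero overall length change; the single axial force P common to all segments must satisfy P Σ Lᵢ/(AᵢEᵢ) = δ_free.
The series flexibility is Σ Lᵢ/(AᵢEᵢ) = 250/(1975×114×10³) + 270/(1525×115×10³) = 2.65×10⁻⁶ mm/N.
So P = 0.5088 / 2.65×10⁻⁶ = 192 kN, compressive.
σ_{titanium alloy} = P / A = 192000 / 1525 = 125.9 MPa.

σ ≈ 126 MPa (compressive)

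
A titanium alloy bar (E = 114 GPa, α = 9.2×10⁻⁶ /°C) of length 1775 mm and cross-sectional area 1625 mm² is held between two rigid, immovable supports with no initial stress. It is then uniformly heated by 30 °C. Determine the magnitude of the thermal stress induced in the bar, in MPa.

With length fixed, the mechanical strain must cancel the thermal strain αΔT = 9.2×10⁻⁶ × 30 = 276×10⁻⁶.
The stress required to suppress this strain is σ = Eε = 114×10³ × 276×10⁻⁶ = 31.46 MPa, compressive since the bar is trying to expand.

σ ≈ 31.5 MPa (compressive)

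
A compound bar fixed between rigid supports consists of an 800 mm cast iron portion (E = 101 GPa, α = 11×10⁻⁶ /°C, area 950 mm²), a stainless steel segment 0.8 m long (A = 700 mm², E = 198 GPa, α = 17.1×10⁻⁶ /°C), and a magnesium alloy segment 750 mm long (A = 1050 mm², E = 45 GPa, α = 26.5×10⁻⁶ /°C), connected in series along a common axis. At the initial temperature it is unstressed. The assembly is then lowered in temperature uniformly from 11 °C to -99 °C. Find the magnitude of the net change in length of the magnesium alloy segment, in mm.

Free thermal contraction of the whole bar: Σ αᵢΔT Lᵢ = 11×10⁻⁶×110×800 + 17.1×10⁻⁶×110×800 + 26.5×10⁻⁶×110×750 = 4.659 mm.
The walls prevent any net length change, so an axial force P (same in every segment) develops. Compatibility: P · Σ Lᵢ/(AᵢEᵢ) = δ_free.
Σ Lᵢ/(AᵢEᵢ) = 800/(950×101×10³) + 800/(700×198×10³) + 750/(1050×45×10³) = 2.998×10⁻⁵ mm/N.
Hence P = δ_free / Σ(L/AE) = 4.659/2.998×10⁻⁵ = 155.4 kN (tensile).
For the magnesium alloy segment, free thermal change = 26.5×10⁻⁶×110×750 = 2.186 mm and elastic change from P = 155400×750/(1050×45×10³) = 2.467 mm; these oppose, so the net change is 0.28 mm (segment lengthens).

|ΔL| ≈ 0.28 mm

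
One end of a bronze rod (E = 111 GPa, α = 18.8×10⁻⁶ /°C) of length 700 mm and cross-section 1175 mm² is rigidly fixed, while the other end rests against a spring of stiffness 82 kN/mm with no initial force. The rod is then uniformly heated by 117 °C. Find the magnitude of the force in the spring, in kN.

P ≈ 87.7 kN

Free thermal expansion: δ_free = αΔT L = 18.8×10⁻⁶ × 117 × 700 = 1.54 mm.
Let P be the compressive force at the spring. The rod shortens elastically by PL/(AE) and the spring compresses by P/k; together these equal δ_free.
P [ L/(AE) + 1/k ] = δ_free → P [ 700/(1175×111×10³) + 1/(82×10³) ] = 1.54.
P = 1.54 / 1.756×10⁻⁵ = 87670 N.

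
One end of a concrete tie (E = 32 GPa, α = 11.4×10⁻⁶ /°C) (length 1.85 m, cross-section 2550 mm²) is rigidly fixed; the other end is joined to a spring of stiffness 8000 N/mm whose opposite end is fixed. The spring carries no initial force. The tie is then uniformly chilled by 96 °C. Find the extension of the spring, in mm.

δ ≈ 1.71 mm

The unrestrained thermal change is αΔT L = 11.4×10⁻⁶ × 96 × 1850 = 2.025 mm.
Let P be the tensile force in the spring. The tie extends elastically by PL/(AE) and the spring stretches by P/k; together these equal δ_free.
So P = δ_free / [L/(AE) + 1/k] = 2.025 / [ 1850/(2550×32×10³) + 1/(8000) ].
P = 2.025 / 0.0001477 = 13710 N.
Spring extension = P/k = 13710/(8000) = 1.714 mm.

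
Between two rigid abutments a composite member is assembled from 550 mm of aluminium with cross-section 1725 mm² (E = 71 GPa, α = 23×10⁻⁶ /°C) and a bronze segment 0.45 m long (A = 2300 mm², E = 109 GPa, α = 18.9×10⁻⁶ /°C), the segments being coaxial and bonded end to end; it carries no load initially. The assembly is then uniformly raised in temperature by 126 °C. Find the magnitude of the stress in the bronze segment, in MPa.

σ ≈ 184 MPa (compressive)

Free thermal expansion of the whole bar: Σ αᵢΔT Lᵢ = 23×10⁻⁶×126×550 + 18.9×10⁻⁶×126×450 = 2.666 mm.
Since the ends are fixed, an axial force P builds up, equal in every segment, with P · Σ Lᵢ/(AᵢEᵢ) = δ_free.
The series flexibility is Σ Lᵢ/(AᵢEᵢ) = 550/(1725×71×10³) + 450/(2300×109×10³) = 6.286×10⁻⁶ mm/N.
So P = 2.666 / 6.286×10⁻⁶ = 424.1 kN, compressive.
σ_{bronze} = P / A = 424100 / 2300 = 184.4 MPa.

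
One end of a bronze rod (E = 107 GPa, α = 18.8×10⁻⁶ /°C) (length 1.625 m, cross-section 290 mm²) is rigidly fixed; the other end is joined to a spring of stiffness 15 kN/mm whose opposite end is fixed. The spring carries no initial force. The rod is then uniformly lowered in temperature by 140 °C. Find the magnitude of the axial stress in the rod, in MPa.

Free thermal contraction: δ_free = αΔT L = 18.8×10⁻⁶ × 140 × 1625 = 4.277 mm.
With a force P in the spring, the elastic change of the rod is PL/(AE) and that of the spring is P/k; compatibility requires their sum to equal δ_free.
P [ L/(AE) + 1/k ] = δ_free → P [ 1625/(290×107×10³) + 1/(15×10³) ] = 4.277.
P = 4.277 / 0.000119 = 35930 N.
σ = P/A = 35930/290 = 123.9 MPa.

σ ≈ 124 MPa (tensile)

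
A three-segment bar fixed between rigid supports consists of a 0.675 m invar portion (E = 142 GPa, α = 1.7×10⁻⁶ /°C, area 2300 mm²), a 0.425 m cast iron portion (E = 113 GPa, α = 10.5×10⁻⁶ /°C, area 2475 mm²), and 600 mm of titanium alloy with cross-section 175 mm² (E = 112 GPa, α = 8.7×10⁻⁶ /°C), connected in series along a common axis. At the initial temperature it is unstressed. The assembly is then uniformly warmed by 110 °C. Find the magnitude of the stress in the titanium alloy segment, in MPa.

σ ≈ 199 MPa (compressive)

Free thermal expansion of the whole bar: Σ αᵢΔT Lᵢ = 1.7×10⁻⁶×110×675 + 10.5×10⁻⁶×110×425 + 8.7×10⁻⁶×110×600 = 1.191 mm.
The rigid supports impose zero overall length change; the single axial force P common to all segments must satisfy P Σ Lᵢ/(AᵢEᵢ) = δ_free.
The series flexibility is Σ Lᵢ/(AᵢEᵢ) = 675/(2300×142×10³) + 425/(2475×113×10³) + 600/(175×112×10³) = 3.42×10⁻⁵ mm/N.
So P = 1.191 / 3.42×10⁻⁵ = 34.83 kN, compressive.
σ_{titanium alloy} = P / A = 34830 / 175 = 199.1 MPa.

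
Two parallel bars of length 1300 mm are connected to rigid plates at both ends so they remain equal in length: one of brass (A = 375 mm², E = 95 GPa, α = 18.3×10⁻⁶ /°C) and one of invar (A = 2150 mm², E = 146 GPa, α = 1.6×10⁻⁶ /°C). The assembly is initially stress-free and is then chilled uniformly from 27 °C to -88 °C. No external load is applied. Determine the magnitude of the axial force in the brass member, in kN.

The brass has the larger α, so on cooling it would change length more than the invar if both were free. The rigid plates force a common final length, so the brass is put into tension and the invar into compression, with equal and opposite forces P (no external load).
Compatibility of the two members (thermal + elastic change equal): (α₁ − α₂)ΔT = P·[1/(A₁E₁) + 1/(A₂E₂)].
|α₁ − α₂|·ΔT = 16.7×10⁻⁶ × 115 = 0.00192.
1/(A₁E₁) + 1/(A₂E₂) = 1/(375×95×10³) + 1/(2150×146×10³) = 3.126×10⁻⁸ N⁻¹.
So P = 0.00192 / 3.126×10⁻⁸ = 61.44 kN.

P ≈ 61.4 kN (tensile in the brass)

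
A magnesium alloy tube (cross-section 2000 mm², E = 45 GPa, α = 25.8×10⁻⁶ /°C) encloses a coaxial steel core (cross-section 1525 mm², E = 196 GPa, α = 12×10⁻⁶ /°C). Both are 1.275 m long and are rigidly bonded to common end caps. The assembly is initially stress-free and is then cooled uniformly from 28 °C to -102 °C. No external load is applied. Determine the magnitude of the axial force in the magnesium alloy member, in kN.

P ≈ 124 kN (tensile in the magnesium alloy)

Equilibrium of a rigid end plate with no external load gives equal and opposite internal forces ±P in the two members. Since α_{magnesium alloy} > α_{steel}, cooling drives the magnesium alloy into tension and the steel into compression.
Compatibility of the two members (thermal + elastic change equal): (α₁ − α₂)ΔT = P·[1/(A₁E₁) + 1/(A₂E₂)].
|α₁ − α₂|·ΔT = 13.8×10⁻⁶ × 130 = 0.001794.
1/(A₁E₁) + 1/(A₂E₂) = 1/(2000×45×10³) + 1/(1525×196×10³) = 1.446×10⁻⁸ N⁻¹.
So P = 0.001794 / 1.446×10⁻⁸ = 124.1 kN.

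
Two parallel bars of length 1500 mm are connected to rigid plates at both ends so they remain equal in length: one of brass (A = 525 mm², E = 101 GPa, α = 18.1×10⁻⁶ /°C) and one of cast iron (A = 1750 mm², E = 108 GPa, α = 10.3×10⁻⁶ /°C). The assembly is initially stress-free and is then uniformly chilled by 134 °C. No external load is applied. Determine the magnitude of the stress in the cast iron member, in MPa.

The brass has the larger α, so on cooling it would change length more than the cast iron if both were free. The rigid plates force a common final length, so the brass is put into tension and the cast iron into compression, with equal and opposite forces P (no external load).
Compatibility of the two members (thermal + elastic change equal): (α₁ − α₂)ΔT = P·[1/(A₁E₁) + 1/(A₂E₂)].
|α₁ − α₂|·ΔT = 7.8×10⁻⁶ × 134 = 0.001045.
1/(A₁E₁) + 1/(A₂E₂) = 1/(525×101×10³) + 1/(1750×108×10³) = 2.415×10⁻⁸ N⁻¹.
So P = 0.001045 / 2.415×10⁻⁸ = 43.28 kN.
σ_{cast iron} = P/A₂ = 43280/1750 = 24.73 MPa, compressive.

σ ≈ 24.7 MPa (compressive)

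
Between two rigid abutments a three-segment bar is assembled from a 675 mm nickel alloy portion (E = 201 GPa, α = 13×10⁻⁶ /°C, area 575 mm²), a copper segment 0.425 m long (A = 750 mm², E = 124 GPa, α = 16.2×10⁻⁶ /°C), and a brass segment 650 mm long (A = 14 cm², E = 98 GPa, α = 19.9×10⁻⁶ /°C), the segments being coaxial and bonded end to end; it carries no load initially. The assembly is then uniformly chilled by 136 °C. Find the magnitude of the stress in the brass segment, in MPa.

With the walls removed the bar would change length by δ_free = Σ αᵢΔT Lᵢ = 13×10⁻⁶×136×675 + 16.2×10⁻⁶×136×425 + 19.9×10⁻⁶×136×650 = 3.889 mm.
The walls prevent any net length change, so an axial force P (same in every segment) develops. Compatibility: P · Σ Lᵢ/(AᵢEᵢ) = δ_free.
The series flexibility is Σ Lᵢ/(AᵢEᵢ) = 675/(575×201×10³) + 425/(750×124×10³) + 650/(1400×98×10³) = 1.515×10⁻⁵ mm/N.
P = 3.889 / 1.515×10⁻⁵ = 256700 N = 256.7 kN, tensile.
σ_{brass} = P / A = 256700 / 1400 = 183.4 MPa.

σ ≈ 183 MPa (tensile)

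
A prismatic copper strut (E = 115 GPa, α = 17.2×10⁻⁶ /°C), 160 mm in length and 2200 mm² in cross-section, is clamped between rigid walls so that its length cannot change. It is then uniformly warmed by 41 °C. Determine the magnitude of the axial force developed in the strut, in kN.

P ≈ 178 kN (compressive)

Full restraint means ε = 0, so the stress is σ = EαΔT = 115×10³ × 17.2×10⁻⁶ × 41 = 81.1 MPa.
Axial force P = σA = 81.1 × 2200 = 178400 N = 178.4 kN, compressive.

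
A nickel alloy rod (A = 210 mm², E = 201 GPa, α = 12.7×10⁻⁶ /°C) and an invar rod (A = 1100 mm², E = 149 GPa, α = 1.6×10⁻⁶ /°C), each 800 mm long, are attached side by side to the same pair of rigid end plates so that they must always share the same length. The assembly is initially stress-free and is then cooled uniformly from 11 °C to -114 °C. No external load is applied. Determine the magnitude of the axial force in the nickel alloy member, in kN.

Both members must finish at the same length. With the larger α, the nickel alloy tends to over-contract; the plates restrain it, putting the nickel alloy in tension and the invar in compression. With no external load the two internal forces are equal and opposite, magnitude P.
Setting the final lengths equal and cancelling L: (α₁ − α₂)ΔT = P/(A₁E₁) + P/(A₂E₂).
|α₁ − α₂|·ΔT = 11.1×10⁻⁶ × 125 = 0.001387.
1/(A₁E₁) + 1/(A₂E₂) = 1/(210×201×10³) + 1/(1100×149×10³) = 2.979×10⁻⁸ N⁻¹.
P = 0.001387 / 2.979×10⁻⁸ = 46570 N = 46.57 kN.

P ≈ 46.6 kN (tensile in the nickel alloy)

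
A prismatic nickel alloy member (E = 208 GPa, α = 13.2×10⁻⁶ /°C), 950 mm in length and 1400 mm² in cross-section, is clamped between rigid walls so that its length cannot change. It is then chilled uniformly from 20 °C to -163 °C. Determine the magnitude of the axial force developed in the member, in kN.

P ≈ 703 kN (tensile)

The ends cannot move, so σ = EαΔT = 208×10³ × 13.2×10⁻⁶ × 183 = 502.4 MPa.
Axial force P = σA = 502.4 × 1400 = 703400 N = 703.4 kN, tensile.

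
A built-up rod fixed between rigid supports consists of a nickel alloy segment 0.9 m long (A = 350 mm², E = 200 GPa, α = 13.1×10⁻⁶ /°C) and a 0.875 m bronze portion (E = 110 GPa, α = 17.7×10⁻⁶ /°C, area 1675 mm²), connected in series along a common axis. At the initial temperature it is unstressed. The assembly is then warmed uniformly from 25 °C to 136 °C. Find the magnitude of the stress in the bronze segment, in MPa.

σ ≈ 103 MPa (compressive)

Free thermal expansion of the whole bar: Σ αᵢΔT Lᵢ = 13.1×10⁻⁶×111×900 + 17.7×10⁻⁶×111×875 = 3.028 mm.
The rigid supports impose zero overall length change; the single axial force P common to all segments must satisfy P Σ Lᵢ/(AᵢEᵢ) = δ_free.
Σ Lᵢ/(AᵢEᵢ) = 900/(350×200×10³) + 875/(1675×110×10³) = 1.761×10⁻⁵ mm/N.
P = 3.028 / 1.761×10⁻⁵ = 172000 N = 172 kN, compressive.
σ_{bronze} = P / A = 172000 / 1675 = 102.7 MPa.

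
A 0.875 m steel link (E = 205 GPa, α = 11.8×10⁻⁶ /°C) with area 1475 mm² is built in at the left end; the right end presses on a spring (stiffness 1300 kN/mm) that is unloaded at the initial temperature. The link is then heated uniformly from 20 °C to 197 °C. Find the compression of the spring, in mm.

If the spring were absent the link would lengthen by αΔT L = 11.8×10⁻⁶ × 177 × 875 = 1.828 mm.
Let P be the compressive force at the spring. The link shortens elastically by PL/(AE) and the spring compresses by P/k; together these equal δ_free.
P [ L/(AE) + 1/k ] = δ_free → P [ 875/(1475×205×10³) + 1/(1300×10³) ] = 1.828.
P = 1.828 / 3.663×10⁻⁶ = 498900 N.
Spring compression = P/k = 498900/(1300×10³) = 0.3838 mm.

δ ≈ 0.384 mm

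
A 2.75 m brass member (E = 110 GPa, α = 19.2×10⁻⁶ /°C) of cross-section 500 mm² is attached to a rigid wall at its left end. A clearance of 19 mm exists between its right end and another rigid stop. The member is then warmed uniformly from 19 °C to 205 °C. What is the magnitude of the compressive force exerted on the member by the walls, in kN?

P ≈ 0 kN

If the wall were absent the member would grow by αΔT L = 19.2×10⁻⁶ × 186 × 2750 = 9.821 mm.
Since δ_free = 9.82 mm is less than the 19 mm gap, the member never touches the wall. No axial force develops.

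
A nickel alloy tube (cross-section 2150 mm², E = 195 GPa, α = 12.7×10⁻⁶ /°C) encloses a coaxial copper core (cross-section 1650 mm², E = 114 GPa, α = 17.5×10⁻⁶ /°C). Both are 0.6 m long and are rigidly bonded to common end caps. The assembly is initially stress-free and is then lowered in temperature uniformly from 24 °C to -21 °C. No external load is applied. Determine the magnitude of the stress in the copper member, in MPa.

σ ≈ 17 MPa (tensile)

The copper has the larger α, so on cooling it would change length more than the nickel alloy if both were free. The rigid plates force a common final length, so the copper is put into tension and the nickel alloy into compression, with equal and opposite forces P (no external load).
Compatibility of the two members (thermal + elastic change equal): (α₁ − α₂)ΔT = P·[1/(A₁E₁) + 1/(A₂E₂)].
|α₁ − α₂|·ΔT = 4.8×10⁻⁶ × 45 = 0.000216.
1/(A₁E₁) + 1/(A₂E₂) = 1/(2150×195×10³) + 1/(1650×114×10³) = 7.702×10⁻⁹ N⁻¹.
P = 0.000216 / 7.702×10⁻⁹ = 28050 N = 28.05 kN.
σ_{copper} = P/A₂ = 28050/1650 = 17 MPa, tensile.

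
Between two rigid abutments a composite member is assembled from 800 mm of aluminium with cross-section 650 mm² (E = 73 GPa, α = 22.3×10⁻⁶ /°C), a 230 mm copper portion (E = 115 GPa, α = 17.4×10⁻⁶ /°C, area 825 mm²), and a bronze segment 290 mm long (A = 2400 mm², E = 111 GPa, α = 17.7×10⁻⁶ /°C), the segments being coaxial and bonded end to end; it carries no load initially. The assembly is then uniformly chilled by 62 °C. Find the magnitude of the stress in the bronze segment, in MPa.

If the supports were absent, the total length change would be Σ αᵢΔT Lᵢ = 22.3×10⁻⁶×62×800 + 17.4×10⁻⁶×62×230 + 17.7×10⁻⁶×62×290 = 1.672 mm.
The walls prevent any net length change, so an axial force P (same in every segment) develops. Compatibility: P · Σ Lᵢ/(AᵢEᵢ) = δ_free.
The series flexibility is Σ Lᵢ/(AᵢEᵢ) = 800/(650×73×10³) + 230/(825×115×10³) + 290/(2400×111×10³) = 2.037×10⁻⁵ mm/N.
So P = 1.672 / 2.037×10⁻⁵ = 82.09 kN, tensile.
σ_{bronze} = P / A = 82090 / 2400 = 34.21 MPa.

σ ≈ 34.2 MPa (tensile)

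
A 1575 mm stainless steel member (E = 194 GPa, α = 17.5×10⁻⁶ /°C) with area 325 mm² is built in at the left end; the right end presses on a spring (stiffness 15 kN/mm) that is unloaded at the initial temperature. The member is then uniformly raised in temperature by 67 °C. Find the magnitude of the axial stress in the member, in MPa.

The unrestrained thermal change is αΔT L = 17.5×10⁻⁶ × 67 × 1575 = 1.847 mm.
Let P be the compressive force at the spring. The member shortens elastically by PL/(AE) and the spring compresses by P/k; together these equal δ_free.
So P = δ_free / [L/(AE) + 1/k] = 1.847 / [ 1575/(325×194×10³) + 1/(15×10³) ].
P = 1.847 / 9.165×10⁻⁵ = 20150 N.
σ = P/A = 20150/325 = 62 MPa.

σ ≈ 62 MPa (compressive)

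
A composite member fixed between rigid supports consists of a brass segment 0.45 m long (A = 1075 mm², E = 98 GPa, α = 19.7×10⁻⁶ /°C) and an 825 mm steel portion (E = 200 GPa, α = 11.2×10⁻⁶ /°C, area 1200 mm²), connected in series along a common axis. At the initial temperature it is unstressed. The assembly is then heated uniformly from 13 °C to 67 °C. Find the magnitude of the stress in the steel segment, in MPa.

σ ≈ 106 MPa (compressive)

With the walls removed the bar would change length by δ_free = Σ αᵢΔT Lᵢ = 19.7×10⁻⁶×54×450 + 11.2×10⁻⁶×54×825 = 0.9777 mm.
The rigid supports impose zero overall length change; the single axial force P common to all segments must satisfy P Σ Lᵢ/(AᵢEᵢ) = δ_free.
The series flexibility is Σ Lᵢ/(AᵢEᵢ) = 450/(1075×98×10³) + 825/(1200×200×10³) = 7.709×10⁻⁶ mm/N.
So P = 0.9777 / 7.709×10⁻⁶ = 126.8 kN, compressive.
σ_{steel} = P / A = 126800 / 1200 = 105.7 MPa.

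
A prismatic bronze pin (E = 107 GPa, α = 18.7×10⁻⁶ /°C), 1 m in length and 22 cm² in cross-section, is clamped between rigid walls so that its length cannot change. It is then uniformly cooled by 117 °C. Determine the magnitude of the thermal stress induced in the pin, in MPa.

σ ≈ 234 MPa (tensile)

Because both ends are immovable the net strain is zero, and the suppressed thermal strain is αΔT = 18.7×10⁻⁶ × 117 = 2187.9×10⁻⁶.
Hence σ = E·αΔT = 107×10³ × 2187.9×10⁻⁶ = 234.1 MPa, tensile.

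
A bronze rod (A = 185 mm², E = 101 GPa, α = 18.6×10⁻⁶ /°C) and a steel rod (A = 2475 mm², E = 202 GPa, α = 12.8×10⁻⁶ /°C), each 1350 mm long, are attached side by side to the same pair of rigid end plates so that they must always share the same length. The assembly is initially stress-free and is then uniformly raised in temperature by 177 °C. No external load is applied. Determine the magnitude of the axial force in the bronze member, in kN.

The bronze has the larger α, so on heating it would change length more than the steel if both were free. The rigid plates force a common final length, so the bronze is put into compression and the steel into tension, with equal and opposite forces P (no external load).
Equating the net (thermal + elastic) strains gives |α₁ − α₂|·ΔT = P·[1/(A₁E₁) + 1/(A₂E₂)].
|α₁ − α₂|·ΔT = 5.8×10⁻⁶ × 177 = 0.001027.
1/(A₁E₁) + 1/(A₂E₂) = 1/(185×101×10³) + 1/(2475×202×10³) = 5.552×10⁻⁸ N⁻¹.
So P = 0.001027 / 5.552×10⁻⁸ = 18.49 kN.

P ≈ 18.5 kN (compressive in the bronze)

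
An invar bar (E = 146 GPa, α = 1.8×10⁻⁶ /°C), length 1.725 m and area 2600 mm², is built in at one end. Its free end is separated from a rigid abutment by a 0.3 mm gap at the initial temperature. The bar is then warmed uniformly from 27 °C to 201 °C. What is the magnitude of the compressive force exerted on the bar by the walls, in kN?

Unrestrained expansion: δ_free = αΔT L = 1.8×10⁻⁶ × 174 × 1725 = 0.5403 mm.
After closing the 0.3 mm clearance, 0.5403 − 0.3 = 0.2403 mm of expansion remains to be suppressed by the wall.
That suppressed elongation corresponds to σ = E·Δ/L = 146×10³ × 0.2403/1725 = 20.34 MPa.
P = σA = 20.34 × 2600 = 52.87 kN.

P ≈ 52.9 kN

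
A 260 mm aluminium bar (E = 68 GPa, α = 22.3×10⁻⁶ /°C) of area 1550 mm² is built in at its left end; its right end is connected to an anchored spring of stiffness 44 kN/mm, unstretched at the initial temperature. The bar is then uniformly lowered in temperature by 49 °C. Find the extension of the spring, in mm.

δ ≈ 0.256 mm

The unrestrained thermal change is αΔT L = 22.3×10⁻⁶ × 49 × 260 = 0.2841 mm.
With a force P in the spring, the elastic change of the bar is PL/(AE) and that of the spring is P/k; compatibility requires their sum to equal δ_free.
So P = δ_free / [L/(AE) + 1/k] = 0.2841 / [ 260/(1550×68×10³) + 1/(44×10³) ].
P = 0.2841 / 2.519×10⁻⁵ = 11280 N.
Spring extension = P/k = 11280/(44×10³) = 0.2563 mm.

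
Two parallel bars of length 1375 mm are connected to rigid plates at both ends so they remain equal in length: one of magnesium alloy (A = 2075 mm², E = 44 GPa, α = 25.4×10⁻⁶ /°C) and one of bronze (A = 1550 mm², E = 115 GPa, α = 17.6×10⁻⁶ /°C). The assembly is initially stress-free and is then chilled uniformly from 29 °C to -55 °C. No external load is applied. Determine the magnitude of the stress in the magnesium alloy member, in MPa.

σ ≈ 19.1 MPa (tensile)

Both members must finish at the same length. With the larger α, the magnesium alloy tends to over-contract; the plates restrain it, putting the magnesium alloy in tension and the bronze in compression. With no external load the two internal forces are equal and opposite, magnitude P.
Setting the final lengths equal and cancelling L: (α₁ − α₂)ΔT = P/(A₁E₁) + P/(A₂E₂).
|α₁ − α₂|·ΔT = 7.8×10⁻⁶ × 84 = 0.0006552.
1/(A₁E₁) + 1/(A₂E₂) = 1/(2075×44×10³) + 1/(1550×115×10³) = 1.656×10⁻⁸ N⁻¹.
P = 0.0006552 / 1.656×10⁻⁸ = 39560 N = 39.56 kN.
σ_{magnesium alloy} = P/A₁ = 39560/2075 = 19.06 MPa, tensile.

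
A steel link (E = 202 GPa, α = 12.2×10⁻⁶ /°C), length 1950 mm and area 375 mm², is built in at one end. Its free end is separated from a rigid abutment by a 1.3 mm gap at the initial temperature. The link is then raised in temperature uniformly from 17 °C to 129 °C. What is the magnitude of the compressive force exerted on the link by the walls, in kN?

Unrestrained expansion: δ_free = αΔT L = 12.2×10⁻⁶ × 112 × 1950 = 2.664 mm.
This exceeds the 1.3 mm gap, so the wall pushes back. The portion of expansion that must be recovered elastically is δ_free − gap = 2.664 − 1.3 = 1.364 mm.
That suppressed elongation corresponds to σ = E·Δ/L = 202×10³ × 1.364/1950 = 141.3 MPa.
P = σA = 141.3 × 375 = 53 kN.

P ≈ 53 kN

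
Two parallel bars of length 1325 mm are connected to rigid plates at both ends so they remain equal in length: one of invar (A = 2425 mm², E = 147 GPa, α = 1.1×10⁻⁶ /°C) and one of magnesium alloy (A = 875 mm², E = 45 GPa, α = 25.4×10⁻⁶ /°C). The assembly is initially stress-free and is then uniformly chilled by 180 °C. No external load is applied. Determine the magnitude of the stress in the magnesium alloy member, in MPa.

σ ≈ 177 MPa (tensile)

Both members must finish at the same length. With the larger α, the magnesium alloy tends to over-contract; the plates restrain it, putting the magnesium alloy in tension and the invar in compression. With no external load the two internal forces are equal and opposite, magnitude P.
Compatibility of the two members (thermal + elastic change equal): (α₁ − α₂)ΔT = P·[1/(A₁E₁) + 1/(A₂E₂)].
|α₁ − α₂|·ΔT = 24.3×10⁻⁶ × 180 = 0.004374.
1/(A₁E₁) + 1/(A₂E₂) = 1/(2425×147×10³) + 1/(875×45×10³) = 2.82×10⁻⁸ N⁻¹.
So P = 0.004374 / 2.82×10⁻⁸ = 155.1 kN.
σ_{magnesium alloy} = P/A₂ = 155100/875 = 177.3 MPa, tensile.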